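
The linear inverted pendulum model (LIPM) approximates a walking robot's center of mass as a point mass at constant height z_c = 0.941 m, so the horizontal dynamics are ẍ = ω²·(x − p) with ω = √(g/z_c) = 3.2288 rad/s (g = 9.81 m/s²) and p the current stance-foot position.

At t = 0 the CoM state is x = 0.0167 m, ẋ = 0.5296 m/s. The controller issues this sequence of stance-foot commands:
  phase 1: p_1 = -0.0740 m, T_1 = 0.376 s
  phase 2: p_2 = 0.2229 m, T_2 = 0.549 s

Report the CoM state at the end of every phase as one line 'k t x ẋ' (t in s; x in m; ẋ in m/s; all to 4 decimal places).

1 0.3760 0.3439 1.4198
2 0.9250 1.8462 5.4161

phase 1: p=-0.0740, T=0.376, ωT=1.214029, cosh=1.832010, sinh=1.535012; start (x,ẋ)=(0.016700, 0.529600) → end (x,ẋ)=(0.343942, 1.419764)
phase 2: p=0.2229, T=0.549, ωT=1.772611, cosh=3.028046, sinh=2.858157; start (x,ẋ)=(0.343942, 1.419764) → end (x,ẋ)=(1.846206, 5.416136)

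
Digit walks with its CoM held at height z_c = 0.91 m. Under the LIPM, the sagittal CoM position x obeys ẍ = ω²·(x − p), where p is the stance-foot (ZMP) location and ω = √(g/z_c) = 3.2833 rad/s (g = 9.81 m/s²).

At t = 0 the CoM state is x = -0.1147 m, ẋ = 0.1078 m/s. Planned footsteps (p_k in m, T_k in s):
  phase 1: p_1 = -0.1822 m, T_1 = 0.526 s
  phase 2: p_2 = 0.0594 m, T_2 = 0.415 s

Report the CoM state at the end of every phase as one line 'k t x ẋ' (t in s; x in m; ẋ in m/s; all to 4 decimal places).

1 0.5260 0.1030 0.9162
2 0.9410 0.6594 2.1680

phase 1: p=-0.1822, T=0.526, ωT=1.727016, cosh=2.900830, sinh=2.723016; start (x,ẋ)=(-0.114700, 0.107800) → end (x,ẋ)=(0.103010, 0.916192)
phase 2: p=0.0594, T=0.415, ωT=1.362569, cosh=2.081110, sinh=1.825108; start (x,ẋ)=(0.103010, 0.916192) → end (x,ẋ)=(0.659447, 2.168025)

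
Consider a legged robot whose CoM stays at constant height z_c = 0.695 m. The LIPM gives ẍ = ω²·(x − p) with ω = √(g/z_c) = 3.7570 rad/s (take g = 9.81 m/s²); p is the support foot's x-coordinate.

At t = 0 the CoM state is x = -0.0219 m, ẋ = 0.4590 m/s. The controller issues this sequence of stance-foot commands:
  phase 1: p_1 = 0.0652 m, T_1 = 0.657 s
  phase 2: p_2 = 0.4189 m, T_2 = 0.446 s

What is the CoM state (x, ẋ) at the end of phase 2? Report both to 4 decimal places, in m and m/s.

phase 1: p=0.0652, T=0.657, ωT=2.468349, cosh=5.943834, sinh=5.859110; start (x,ẋ)=(-0.021900, 0.459000) → end (x,ẋ)=(0.263311, 0.810916)
phase 2: p=0.4189, T=0.446, ωT=1.675622, cosh=2.764654, sinh=2.577463; start (x,ẋ)=(0.263311, 0.810916) → end (x,ẋ)=(0.545073, 0.735251)

x = 0.5451, ẋ = 0.7353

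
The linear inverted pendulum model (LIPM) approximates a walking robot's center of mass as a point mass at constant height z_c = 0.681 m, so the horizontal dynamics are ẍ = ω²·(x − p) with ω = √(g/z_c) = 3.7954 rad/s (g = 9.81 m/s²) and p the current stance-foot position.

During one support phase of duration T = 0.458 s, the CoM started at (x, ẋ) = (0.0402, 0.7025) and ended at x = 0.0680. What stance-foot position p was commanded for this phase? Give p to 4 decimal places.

p = 0.2899

ωT = 3.7954·0.458 = 1.738293; cosh(ωT) = 2.931724, sinh(ωT) = 2.755904
x(T) = p + (x₀−p)·cosh(ωT) + (ẋ₀/ω)·sinh(ωT) ⇒ p·(1 − cosh) = x(T) − x₀·cosh − (ẋ₀/ω)·sinh
numerator   = 0.0680 − (0.0402)·2.931724 − (0.7025/3.7954)·2.755904 = -0.559952
denominator = 1 − 2.931724 = -1.931724
p = -0.559952 / -1.931724 = 0.2899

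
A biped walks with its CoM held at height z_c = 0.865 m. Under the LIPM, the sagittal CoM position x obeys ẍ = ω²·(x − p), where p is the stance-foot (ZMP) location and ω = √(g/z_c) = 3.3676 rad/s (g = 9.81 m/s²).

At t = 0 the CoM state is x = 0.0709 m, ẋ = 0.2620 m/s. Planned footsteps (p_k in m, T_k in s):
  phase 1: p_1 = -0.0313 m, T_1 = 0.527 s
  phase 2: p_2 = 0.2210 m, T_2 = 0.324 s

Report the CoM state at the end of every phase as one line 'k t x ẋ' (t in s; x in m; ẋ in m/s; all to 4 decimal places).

phase 1: p=-0.0313, T=0.527, ωT=1.774725, cosh=3.034095, sinh=2.864565; start (x,ẋ)=(0.070900, 0.262000) → end (x,ẋ)=(0.501648, 1.780827)
phase 2: p=0.2210, T=0.324, ωT=1.091102, cosh=1.656700, sinh=1.320854; start (x,ẋ)=(0.501648, 1.780827) → end (x,ẋ)=(1.384433, 4.198650)

1 0.5270 0.5016 1.7808
2 0.8510 1.3844 4.1987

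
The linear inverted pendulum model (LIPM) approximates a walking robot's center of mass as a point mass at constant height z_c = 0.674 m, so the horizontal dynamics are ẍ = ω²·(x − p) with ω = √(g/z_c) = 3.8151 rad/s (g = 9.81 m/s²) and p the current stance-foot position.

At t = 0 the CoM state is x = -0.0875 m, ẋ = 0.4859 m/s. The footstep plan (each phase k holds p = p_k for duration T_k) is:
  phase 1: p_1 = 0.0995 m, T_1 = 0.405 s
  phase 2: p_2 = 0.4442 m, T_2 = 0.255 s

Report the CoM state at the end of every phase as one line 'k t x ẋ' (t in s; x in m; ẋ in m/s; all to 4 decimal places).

1 0.4050 -0.0738 -0.4055
2 0.6600 -0.4594 -2.8536

phase 1: p=0.0995, T=0.405, ωT=1.545116, cosh=2.450900, sinh=2.237613; start (x,ẋ)=(-0.087500, 0.485900) → end (x,ẋ)=(-0.073831, -0.405474)
phase 2: p=0.4442, T=0.255, ωT=0.972851, cosh=1.511739, sinh=1.133735; start (x,ẋ)=(-0.073831, -0.405474) → end (x,ẋ)=(-0.459422, -2.853616)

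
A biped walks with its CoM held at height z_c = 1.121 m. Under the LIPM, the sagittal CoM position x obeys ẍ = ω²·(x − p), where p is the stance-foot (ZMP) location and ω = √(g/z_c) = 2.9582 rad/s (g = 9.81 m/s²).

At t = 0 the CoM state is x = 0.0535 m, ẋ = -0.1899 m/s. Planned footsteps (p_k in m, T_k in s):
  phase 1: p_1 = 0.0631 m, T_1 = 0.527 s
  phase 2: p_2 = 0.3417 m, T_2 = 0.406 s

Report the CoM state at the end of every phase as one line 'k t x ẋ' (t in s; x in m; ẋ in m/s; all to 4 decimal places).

1 0.5270 -0.1066 -0.5359
2 0.9330 -0.7444 -2.9752

phase 1: p=0.0631, T=0.527, ωT=1.558971, cosh=2.482141, sinh=2.271788; start (x,ẋ)=(0.053500, -0.189900) → end (x,ẋ)=(-0.106565, -0.535874)
phase 2: p=0.3417, T=0.406, ωT=1.201029, cosh=1.812210, sinh=1.511326; start (x,ẋ)=(-0.106565, -0.535874) → end (x,ẋ)=(-0.744425, -2.975221)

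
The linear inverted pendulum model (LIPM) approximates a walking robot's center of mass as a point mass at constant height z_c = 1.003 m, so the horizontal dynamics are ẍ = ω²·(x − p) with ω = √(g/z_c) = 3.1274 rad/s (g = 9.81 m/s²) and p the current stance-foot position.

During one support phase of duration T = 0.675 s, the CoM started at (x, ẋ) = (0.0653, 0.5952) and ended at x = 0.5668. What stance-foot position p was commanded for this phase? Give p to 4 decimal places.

p = 0.1508

ωT = 3.1274·0.675 = 2.110995; cosh(ωT) = 4.188785, sinh(ωT) = 4.067667
x(T) = p + (x₀−p)·cosh(ωT) + (ẋ₀/ω)·sinh(ωT) ⇒ p·(1 − cosh) = x(T) − x₀·cosh − (ẋ₀/ω)·sinh
numerator   = 0.5668 − (0.0653)·4.188785 − (0.5952/3.1274)·4.067667 = -0.480877
denominator = 1 − 4.188785 = -3.188785
p = -0.480877 / -3.188785 = 0.1508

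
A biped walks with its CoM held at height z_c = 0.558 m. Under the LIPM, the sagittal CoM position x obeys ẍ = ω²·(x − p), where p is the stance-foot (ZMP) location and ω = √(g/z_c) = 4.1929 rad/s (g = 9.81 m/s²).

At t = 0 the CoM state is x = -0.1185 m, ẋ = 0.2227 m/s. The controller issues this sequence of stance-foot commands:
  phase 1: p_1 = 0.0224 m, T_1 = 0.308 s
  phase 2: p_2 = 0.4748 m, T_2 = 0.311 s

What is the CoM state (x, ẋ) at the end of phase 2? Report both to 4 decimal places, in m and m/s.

phase 1: p=0.0224, T=0.308, ωT=1.291413, cosh=1.956403, sinh=1.681521; start (x,ẋ)=(-0.118500, 0.222700) → end (x,ẋ)=(-0.163946, -0.557717)
phase 2: p=0.4748, T=0.311, ωT=1.303992, cosh=1.977710, sinh=1.706264; start (x,ẋ)=(-0.163946, -0.557717) → end (x,ẋ)=(-1.015411, -5.672712)

x = -1.0154, ẋ = -5.6727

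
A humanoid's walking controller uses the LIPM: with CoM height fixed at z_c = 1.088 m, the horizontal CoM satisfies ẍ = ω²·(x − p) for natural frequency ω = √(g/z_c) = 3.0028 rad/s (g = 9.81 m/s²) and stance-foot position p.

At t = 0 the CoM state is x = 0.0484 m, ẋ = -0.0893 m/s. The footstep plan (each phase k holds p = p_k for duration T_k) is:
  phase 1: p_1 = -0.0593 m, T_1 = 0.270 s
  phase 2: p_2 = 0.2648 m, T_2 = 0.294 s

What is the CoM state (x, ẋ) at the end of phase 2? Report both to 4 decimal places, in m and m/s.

phase 1: p=-0.0593, T=0.270, ωT=0.810756, cosh=1.347065, sinh=0.902543; start (x,ẋ)=(0.048400, -0.089300) → end (x,ẋ)=(0.058938, 0.171591)
phase 2: p=0.2648, T=0.294, ωT=0.882823, cosh=1.415665, sinh=1.002051; start (x,ẋ)=(0.058938, 0.171591) → end (x,ẋ)=(0.030630, -0.376514)

x = 0.0306, ẋ = -0.3765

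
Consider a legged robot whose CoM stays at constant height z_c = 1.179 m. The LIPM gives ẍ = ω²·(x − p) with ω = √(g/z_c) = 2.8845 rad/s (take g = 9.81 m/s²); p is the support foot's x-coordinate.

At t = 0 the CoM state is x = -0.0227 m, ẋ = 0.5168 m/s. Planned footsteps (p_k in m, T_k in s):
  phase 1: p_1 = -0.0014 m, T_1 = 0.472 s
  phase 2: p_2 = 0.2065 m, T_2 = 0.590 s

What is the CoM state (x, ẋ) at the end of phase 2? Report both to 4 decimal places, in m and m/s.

x = 1.3019, ẋ = 3.2959

phase 1: p=-0.0014, T=0.472, ωT=1.361484, cosh=2.079130, sinh=1.822850; start (x,ẋ)=(-0.022700, 0.516800) → end (x,ẋ)=(0.280904, 0.962499)
phase 2: p=0.2065, T=0.590, ωT=1.701855, cosh=2.833228, sinh=2.650883; start (x,ẋ)=(0.280904, 0.962499) → end (x,ẋ)=(1.301850, 3.295910)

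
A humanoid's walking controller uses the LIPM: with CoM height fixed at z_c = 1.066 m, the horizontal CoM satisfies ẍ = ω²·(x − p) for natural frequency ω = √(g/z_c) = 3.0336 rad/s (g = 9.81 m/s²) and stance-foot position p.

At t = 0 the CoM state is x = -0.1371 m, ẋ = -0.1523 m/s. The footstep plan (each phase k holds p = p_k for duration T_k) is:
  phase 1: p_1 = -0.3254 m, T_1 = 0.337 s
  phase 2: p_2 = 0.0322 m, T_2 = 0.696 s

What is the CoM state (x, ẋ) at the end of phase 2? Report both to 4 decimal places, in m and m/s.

x = 0.1242, ẋ = 0.3789

phase 1: p=-0.3254, T=0.337, ωT=1.022323, cosh=1.569702, sinh=1.209943; start (x,ẋ)=(-0.137100, -0.152300) → end (x,ẋ)=(-0.090570, 0.452087)
phase 2: p=0.0322, T=0.696, ωT=2.111386, cosh=4.190374, sinh=4.069304; start (x,ẋ)=(-0.090570, 0.452087) → end (x,ẋ)=(0.124183, 0.378865)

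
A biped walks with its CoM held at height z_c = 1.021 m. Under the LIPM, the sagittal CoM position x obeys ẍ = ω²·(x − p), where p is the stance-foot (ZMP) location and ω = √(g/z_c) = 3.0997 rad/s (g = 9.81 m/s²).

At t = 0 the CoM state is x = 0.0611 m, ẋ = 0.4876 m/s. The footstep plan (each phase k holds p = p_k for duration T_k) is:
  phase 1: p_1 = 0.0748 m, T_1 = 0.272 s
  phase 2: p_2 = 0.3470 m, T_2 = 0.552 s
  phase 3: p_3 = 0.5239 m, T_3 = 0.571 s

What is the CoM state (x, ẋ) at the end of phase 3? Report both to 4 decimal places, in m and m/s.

phase 1: p=0.0748, T=0.272, ωT=0.843118, cosh=1.376984, sinh=0.946618; start (x,ẋ)=(0.061100, 0.487600) → end (x,ẋ)=(0.204844, 0.631218)
phase 2: p=0.3470, T=0.552, ωT=1.711034, cosh=2.857681, sinh=2.677002; start (x,ẋ)=(0.204844, 0.631218) → end (x,ẋ)=(0.485903, 0.624220)
phase 3: p=0.5239, T=0.571, ωT=1.769929, cosh=3.020390, sinh=2.850045; start (x,ẋ)=(0.485903, 0.624220) → end (x,ẋ)=(0.983079, 1.549712)

x = 0.9831, ẋ = 1.5497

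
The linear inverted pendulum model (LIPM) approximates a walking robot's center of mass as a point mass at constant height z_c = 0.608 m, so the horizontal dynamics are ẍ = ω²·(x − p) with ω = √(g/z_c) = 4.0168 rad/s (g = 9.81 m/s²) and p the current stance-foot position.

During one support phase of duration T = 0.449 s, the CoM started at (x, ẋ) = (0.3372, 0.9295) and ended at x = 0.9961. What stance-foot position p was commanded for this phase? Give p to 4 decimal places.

ωT = 4.0168·0.449 = 1.803543; cosh(ωT) = 3.117917, sinh(ωT) = 2.953203
x(T) = p + (x₀−p)·cosh(ωT) + (ẋ₀/ω)·sinh(ωT) ⇒ p·(1 − cosh) = x(T) − x₀·cosh − (ẋ₀/ω)·sinh
numerator   = 0.9961 − (0.3372)·3.117917 − (0.9295/4.0168)·2.953203 = -0.738642
denominator = 1 − 3.117917 = -2.117917
p = -0.738642 / -2.117917 = 0.3488

p = 0.3488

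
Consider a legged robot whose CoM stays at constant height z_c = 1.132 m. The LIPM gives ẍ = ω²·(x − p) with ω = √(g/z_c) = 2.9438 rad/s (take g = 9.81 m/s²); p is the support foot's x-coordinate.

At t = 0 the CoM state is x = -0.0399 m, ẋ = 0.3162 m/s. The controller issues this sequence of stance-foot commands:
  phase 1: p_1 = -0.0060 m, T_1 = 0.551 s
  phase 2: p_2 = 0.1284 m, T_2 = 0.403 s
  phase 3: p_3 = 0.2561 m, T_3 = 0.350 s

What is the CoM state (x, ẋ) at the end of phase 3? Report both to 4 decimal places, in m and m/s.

x = 1.1368, ẋ = 2.7788

phase 1: p=-0.0060, T=0.551, ωT=1.622034, cosh=2.630437, sinh=2.432941; start (x,ẋ)=(-0.039900, 0.316200) → end (x,ẋ)=(0.166156, 0.588949)
phase 2: p=0.1284, T=0.403, ωT=1.186351, cosh=1.790222, sinh=1.484888; start (x,ẋ)=(0.166156, 0.588949) → end (x,ẋ)=(0.493064, 1.219388)
phase 3: p=0.2561, T=0.350, ωT=1.030330, cosh=1.579440, sinh=1.222551; start (x,ẋ)=(0.493064, 1.219388) → end (x,ẋ)=(1.136778, 2.778771)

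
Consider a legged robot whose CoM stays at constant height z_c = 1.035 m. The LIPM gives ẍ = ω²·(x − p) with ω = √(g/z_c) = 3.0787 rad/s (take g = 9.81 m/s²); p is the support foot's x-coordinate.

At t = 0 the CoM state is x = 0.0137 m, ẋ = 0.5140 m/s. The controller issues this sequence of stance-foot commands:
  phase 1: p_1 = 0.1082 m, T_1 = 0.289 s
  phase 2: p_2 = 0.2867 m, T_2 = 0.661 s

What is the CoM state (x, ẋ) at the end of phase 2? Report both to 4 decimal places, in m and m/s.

x = 0.2599, ẋ = 0.0326

phase 1: p=0.1082, T=0.289, ωT=0.889744, cosh=1.422634, sinh=1.011873; start (x,ẋ)=(0.013700, 0.514000) → end (x,ẋ)=(0.142697, 0.436842)
phase 2: p=0.2867, T=0.661, ωT=2.035021, cosh=3.891544, sinh=3.760866; start (x,ẋ)=(0.142697, 0.436842) → end (x,ẋ)=(0.259942, 0.032640)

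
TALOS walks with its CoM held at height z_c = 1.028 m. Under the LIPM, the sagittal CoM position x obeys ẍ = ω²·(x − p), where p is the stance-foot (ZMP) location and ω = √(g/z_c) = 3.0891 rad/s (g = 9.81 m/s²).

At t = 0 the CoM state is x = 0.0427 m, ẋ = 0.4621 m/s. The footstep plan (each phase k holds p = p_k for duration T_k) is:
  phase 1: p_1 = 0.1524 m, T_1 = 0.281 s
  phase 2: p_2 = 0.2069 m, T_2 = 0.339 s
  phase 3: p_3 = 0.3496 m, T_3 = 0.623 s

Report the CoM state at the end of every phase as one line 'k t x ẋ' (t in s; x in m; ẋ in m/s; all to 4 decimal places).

phase 1: p=0.1524, T=0.281, ωT=0.868037, cosh=1.401002, sinh=0.981228; start (x,ẋ)=(0.042700, 0.462100) → end (x,ẋ)=(0.145492, 0.314890)
phase 2: p=0.2069, T=0.339, ωT=1.047205, cosh=1.600296, sinh=1.249379; start (x,ẋ)=(0.145492, 0.314890) → end (x,ẋ)=(0.235986, 0.266918)
phase 3: p=0.3496, T=0.623, ωT=1.924509, cosh=3.498867, sinh=3.352919; start (x,ẋ)=(0.235986, 0.266918) → end (x,ẋ)=(0.241794, -0.242845)

1 0.2810 0.1455 0.3149
2 0.6200 0.2360 0.2669
3 1.2430 0.2418 -0.2428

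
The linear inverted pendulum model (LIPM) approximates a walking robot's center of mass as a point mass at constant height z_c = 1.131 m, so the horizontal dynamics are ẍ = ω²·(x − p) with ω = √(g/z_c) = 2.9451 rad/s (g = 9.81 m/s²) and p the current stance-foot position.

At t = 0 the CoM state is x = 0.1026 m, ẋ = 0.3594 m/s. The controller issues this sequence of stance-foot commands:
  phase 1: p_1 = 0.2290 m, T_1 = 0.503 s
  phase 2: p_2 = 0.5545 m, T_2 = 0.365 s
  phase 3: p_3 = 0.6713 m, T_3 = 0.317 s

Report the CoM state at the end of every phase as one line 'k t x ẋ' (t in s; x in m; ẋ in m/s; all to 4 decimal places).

1 0.5030 0.1912 0.0549
2 0.8680 -0.0157 -1.2952
3 1.1850 -0.8103 -4.0773

phase 1: p=0.2290, T=0.503, ωT=1.481385, cosh=2.313179, sinh=2.085856; start (x,ẋ)=(0.102600, 0.359400) → end (x,ẋ)=(0.191158, 0.054874)
phase 2: p=0.5545, T=0.365, ωT=1.074961, cosh=1.635595, sinh=1.294285; start (x,ẋ)=(0.191158, 0.054874) → end (x,ẋ)=(-0.015665, -1.295234)
phase 3: p=0.6713, T=0.317, ωT=0.933597, cosh=1.468389, sinh=1.075252; start (x,ẋ)=(-0.015665, -1.295234) → end (x,ẋ)=(-0.810320, -4.077338)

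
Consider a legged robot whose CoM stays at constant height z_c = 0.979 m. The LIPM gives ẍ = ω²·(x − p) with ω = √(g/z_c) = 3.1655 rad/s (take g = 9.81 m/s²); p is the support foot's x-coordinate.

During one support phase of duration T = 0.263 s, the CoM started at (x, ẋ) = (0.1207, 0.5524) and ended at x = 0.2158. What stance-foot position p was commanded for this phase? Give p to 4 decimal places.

p = 0.3048

ωT = 3.1655·0.263 = 0.832527; cosh(ωT) = 1.367035, sinh(ωT) = 0.932086
x(T) = p + (x₀−p)·cosh(ωT) + (ẋ₀/ω)·sinh(ωT) ⇒ p·(1 − cosh) = x(T) − x₀·cosh − (ẋ₀/ω)·sinh
numerator   = 0.2158 − (0.1207)·1.367035 − (0.5524/3.1655)·0.932086 = -0.111856
denominator = 1 − 1.367035 = -0.367035
p = -0.111856 / -0.367035 = 0.3048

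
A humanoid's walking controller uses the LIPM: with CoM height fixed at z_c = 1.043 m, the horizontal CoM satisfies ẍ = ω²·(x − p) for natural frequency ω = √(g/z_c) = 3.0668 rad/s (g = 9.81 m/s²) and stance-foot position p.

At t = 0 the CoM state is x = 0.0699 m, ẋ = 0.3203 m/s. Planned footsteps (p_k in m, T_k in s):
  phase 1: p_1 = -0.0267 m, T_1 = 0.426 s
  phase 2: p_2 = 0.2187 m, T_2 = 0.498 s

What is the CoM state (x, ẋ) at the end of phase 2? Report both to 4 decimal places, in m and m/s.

phase 1: p=-0.0267, T=0.426, ωT=1.306457, cosh=1.981922, sinh=1.711144; start (x,ẋ)=(0.069900, 0.320300) → end (x,ẋ)=(0.343467, 1.141741)
phase 2: p=0.2187, T=0.498, ωT=1.527266, cosh=2.411349, sinh=2.194221; start (x,ẋ)=(0.343467, 1.141741) → end (x,ẋ)=(1.336445, 3.592725)

x = 1.3364, ẋ = 3.5927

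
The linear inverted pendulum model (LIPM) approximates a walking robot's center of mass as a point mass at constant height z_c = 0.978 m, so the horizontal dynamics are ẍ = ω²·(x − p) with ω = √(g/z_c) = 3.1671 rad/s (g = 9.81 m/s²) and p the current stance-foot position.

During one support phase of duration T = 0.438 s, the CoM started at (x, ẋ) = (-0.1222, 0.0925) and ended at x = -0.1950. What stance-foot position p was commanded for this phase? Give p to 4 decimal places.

p = -0.0089

ωT = 3.1671·0.438 = 1.387190; cosh(ωT) = 2.126680, sinh(ωT) = 1.876904
x(T) = p + (x₀−p)·cosh(ωT) + (ẋ₀/ω)·sinh(ωT) ⇒ p·(1 − cosh) = x(T) − x₀·cosh − (ẋ₀/ω)·sinh
numerator   = -0.1950 − (-0.1222)·2.126680 − (0.0925/3.1671)·1.876904 = 0.010062
denominator = 1 − 2.126680 = -1.126680
p = 0.010062 / -1.126680 = -0.0089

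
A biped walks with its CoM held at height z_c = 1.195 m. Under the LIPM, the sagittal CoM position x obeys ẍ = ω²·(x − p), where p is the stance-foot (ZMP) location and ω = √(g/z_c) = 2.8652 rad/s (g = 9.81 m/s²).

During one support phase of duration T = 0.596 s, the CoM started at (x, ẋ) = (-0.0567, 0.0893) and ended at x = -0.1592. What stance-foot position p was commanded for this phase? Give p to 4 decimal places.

ωT = 2.8652·0.596 = 1.707659; cosh(ωT) = 2.848662, sinh(ωT) = 2.667372
x(T) = p + (x₀−p)·cosh(ωT) + (ẋ₀/ω)·sinh(ωT) ⇒ p·(1 − cosh) = x(T) − x₀·cosh − (ẋ₀/ω)·sinh
numerator   = -0.1592 − (-0.0567)·2.848662 − (0.0893/2.8652)·2.667372 = -0.080815
denominator = 1 − 2.848662 = -1.848662
p = -0.080815 / -1.848662 = 0.0437

p = 0.0437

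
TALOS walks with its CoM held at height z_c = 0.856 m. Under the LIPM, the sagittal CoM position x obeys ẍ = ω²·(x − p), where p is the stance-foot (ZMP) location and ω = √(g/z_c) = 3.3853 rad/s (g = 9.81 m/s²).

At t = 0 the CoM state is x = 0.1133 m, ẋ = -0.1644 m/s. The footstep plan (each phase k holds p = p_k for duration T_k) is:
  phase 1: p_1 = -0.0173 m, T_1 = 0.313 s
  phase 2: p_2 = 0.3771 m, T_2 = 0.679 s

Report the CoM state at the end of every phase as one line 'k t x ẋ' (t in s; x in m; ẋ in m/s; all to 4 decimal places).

phase 1: p=-0.0173, T=0.313, ωT=1.059599, cosh=1.615904, sinh=1.269309; start (x,ẋ)=(0.113300, -0.164400) → end (x,ẋ)=(0.132096, 0.295533)
phase 2: p=0.3771, T=0.679, ωT=2.298619, cosh=5.030406, sinh=4.930009; start (x,ẋ)=(0.132096, 0.295533) → end (x,ẋ)=(-0.424987, -2.602364)

1 0.3130 0.1321 0.2955
2 0.9920 -0.4250 -2.6024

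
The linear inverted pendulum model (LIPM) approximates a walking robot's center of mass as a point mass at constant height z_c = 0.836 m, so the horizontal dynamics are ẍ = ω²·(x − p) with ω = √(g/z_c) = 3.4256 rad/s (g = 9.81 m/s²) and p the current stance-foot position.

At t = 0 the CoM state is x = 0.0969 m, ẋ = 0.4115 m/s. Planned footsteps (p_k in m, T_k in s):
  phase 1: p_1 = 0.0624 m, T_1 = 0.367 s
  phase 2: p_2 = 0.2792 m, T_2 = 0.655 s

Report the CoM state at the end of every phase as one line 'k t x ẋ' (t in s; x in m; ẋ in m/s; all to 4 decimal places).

phase 1: p=0.0624, T=0.367, ωT=1.257195, cosh=1.899999, sinh=1.615548; start (x,ẋ)=(0.096900, 0.411500) → end (x,ẋ)=(0.322018, 0.972780)
phase 2: p=0.2792, T=0.655, ωT=2.243768, cosh=4.767425, sinh=4.661367; start (x,ẋ)=(0.322018, 0.972780) → end (x,ẋ)=(1.807035, 5.321368)

1 0.3670 0.3220 0.9728
2 1.0220 1.8070 5.3214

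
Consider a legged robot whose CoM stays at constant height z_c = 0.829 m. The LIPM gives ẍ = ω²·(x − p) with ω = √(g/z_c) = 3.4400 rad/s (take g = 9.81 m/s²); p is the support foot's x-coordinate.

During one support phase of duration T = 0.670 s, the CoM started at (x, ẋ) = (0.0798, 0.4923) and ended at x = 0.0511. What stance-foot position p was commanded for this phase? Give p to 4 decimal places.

ωT = 3.4400·0.670 = 2.304800; cosh(ωT) = 5.060976, sinh(ωT) = 4.961197
x(T) = p + (x₀−p)·cosh(ωT) + (ẋ₀/ω)·sinh(ωT) ⇒ p·(1 − cosh) = x(T) − x₀·cosh − (ẋ₀/ω)·sinh
numerator   = 0.0511 − (0.0798)·5.060976 − (0.4923/3.4400)·4.961197 = -1.062765
denominator = 1 − 5.060976 = -4.060976
p = -1.062765 / -4.060976 = 0.2617

p = 0.2617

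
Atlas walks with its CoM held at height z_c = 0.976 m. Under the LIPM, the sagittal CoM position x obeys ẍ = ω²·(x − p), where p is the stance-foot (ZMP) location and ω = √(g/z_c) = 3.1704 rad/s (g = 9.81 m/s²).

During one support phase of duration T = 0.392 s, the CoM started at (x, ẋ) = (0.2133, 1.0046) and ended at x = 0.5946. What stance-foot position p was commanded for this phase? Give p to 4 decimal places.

ωT = 3.1704·0.392 = 1.242797; cosh(ωT) = 1.876934, sinh(ωT) = 1.588358
x(T) = p + (x₀−p)·cosh(ωT) + (ẋ₀/ω)·sinh(ωT) ⇒ p·(1 − cosh) = x(T) − x₀·cosh − (ẋ₀/ω)·sinh
numerator   = 0.5946 − (0.2133)·1.876934 − (1.0046/3.1704)·1.588358 = -0.309051
denominator = 1 − 1.876934 = -0.876934
p = -0.309051 / -0.876934 = 0.3524

p = 0.3524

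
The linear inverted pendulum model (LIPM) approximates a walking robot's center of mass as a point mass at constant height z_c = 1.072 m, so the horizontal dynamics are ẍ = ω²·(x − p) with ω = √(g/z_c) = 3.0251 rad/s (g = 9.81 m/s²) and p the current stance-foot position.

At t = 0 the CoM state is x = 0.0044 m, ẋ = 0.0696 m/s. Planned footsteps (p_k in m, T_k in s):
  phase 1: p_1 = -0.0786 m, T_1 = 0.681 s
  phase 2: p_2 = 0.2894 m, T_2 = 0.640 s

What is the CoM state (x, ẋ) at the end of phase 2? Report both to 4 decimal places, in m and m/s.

x = 1.8708, ẋ = 4.9413

phase 1: p=-0.0786, T=0.681, ωT=2.060093, cosh=3.987071, sinh=3.859629; start (x,ẋ)=(0.004400, 0.069600) → end (x,ẋ)=(0.341127, 1.246589)
phase 2: p=0.2894, T=0.640, ωT=1.936064, cosh=3.537843, sinh=3.393572; start (x,ẋ)=(0.341127, 1.246589) → end (x,ẋ)=(1.870832, 4.941262)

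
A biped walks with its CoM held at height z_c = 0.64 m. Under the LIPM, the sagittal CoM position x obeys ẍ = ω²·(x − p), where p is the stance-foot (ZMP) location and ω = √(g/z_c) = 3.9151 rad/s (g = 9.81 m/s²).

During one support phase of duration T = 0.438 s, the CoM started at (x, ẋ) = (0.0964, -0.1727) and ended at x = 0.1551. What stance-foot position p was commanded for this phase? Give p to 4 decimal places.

ωT = 3.9151·0.438 = 1.714814; cosh(ωT) = 2.867819, sinh(ωT) = 2.687822
x(T) = p + (x₀−p)·cosh(ωT) + (ẋ₀/ω)·sinh(ωT) ⇒ p·(1 − cosh) = x(T) − x₀·cosh − (ẋ₀/ω)·sinh
numerator   = 0.1551 − (0.0964)·2.867819 − (-0.1727/3.9151)·2.687822 = -0.002795
denominator = 1 − 2.867819 = -1.867819
p = -0.002795 / -1.867819 = 0.0015

p = 0.0015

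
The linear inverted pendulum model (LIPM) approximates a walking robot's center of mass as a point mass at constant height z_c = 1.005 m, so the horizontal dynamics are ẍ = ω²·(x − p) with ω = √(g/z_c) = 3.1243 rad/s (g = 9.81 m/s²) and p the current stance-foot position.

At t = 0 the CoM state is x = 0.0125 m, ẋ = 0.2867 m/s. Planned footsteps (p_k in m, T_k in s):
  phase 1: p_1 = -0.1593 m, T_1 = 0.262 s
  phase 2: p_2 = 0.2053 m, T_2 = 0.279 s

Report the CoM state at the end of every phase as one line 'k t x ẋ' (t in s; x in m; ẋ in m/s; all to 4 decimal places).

1 0.2620 0.1571 0.8783
2 0.5410 0.4149 1.0853

phase 1: p=-0.1593, T=0.262, ωT=0.818567, cosh=1.354156, sinh=0.913092; start (x,ẋ)=(0.012500, 0.286700) → end (x,ẋ)=(0.157133, 0.878343)
phase 2: p=0.2053, T=0.279, ωT=0.871680, cosh=1.404586, sinh=0.986338; start (x,ẋ)=(0.157133, 0.878343) → end (x,ẋ)=(0.414938, 1.085277)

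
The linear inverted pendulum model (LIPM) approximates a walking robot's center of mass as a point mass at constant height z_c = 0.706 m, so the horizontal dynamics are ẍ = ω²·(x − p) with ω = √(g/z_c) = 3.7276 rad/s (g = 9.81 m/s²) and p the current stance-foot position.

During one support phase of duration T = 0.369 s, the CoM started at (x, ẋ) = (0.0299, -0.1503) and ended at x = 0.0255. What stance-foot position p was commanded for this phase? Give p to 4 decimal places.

ωT = 3.7276·0.369 = 1.375484; cosh(ωT) = 2.104855, sinh(ωT) = 1.852138
x(T) = p + (x₀−p)·cosh(ωT) + (ẋ₀/ω)·sinh(ωT) ⇒ p·(1 − cosh) = x(T) − x₀·cosh − (ẋ₀/ω)·sinh
numerator   = 0.0255 − (0.0299)·2.104855 − (-0.1503/3.7276)·1.852138 = 0.037245
denominator = 1 − 2.104855 = -1.104855
p = 0.037245 / -1.104855 = -0.0337

p = -0.0337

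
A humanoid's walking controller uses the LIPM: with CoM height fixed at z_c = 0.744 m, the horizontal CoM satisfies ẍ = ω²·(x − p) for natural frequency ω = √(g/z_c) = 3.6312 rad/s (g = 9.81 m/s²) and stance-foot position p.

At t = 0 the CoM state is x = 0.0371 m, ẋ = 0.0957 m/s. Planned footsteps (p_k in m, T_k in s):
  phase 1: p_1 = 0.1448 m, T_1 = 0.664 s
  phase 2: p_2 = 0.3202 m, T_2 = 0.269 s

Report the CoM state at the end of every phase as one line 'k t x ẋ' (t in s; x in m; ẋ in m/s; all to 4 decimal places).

1 0.6640 -0.3146 -1.6244
2 0.9330 -1.1521 -5.0899

phase 1: p=0.1448, T=0.664, ωT=2.411117, cosh=5.618059, sinh=5.528344; start (x,ẋ)=(0.037100, 0.095700) → end (x,ẋ)=(-0.314566, -1.624378)
phase 2: p=0.3202, T=0.269, ωT=0.976793, cosh=1.516221, sinh=1.139704; start (x,ẋ)=(-0.314566, -1.624378) → end (x,ẋ)=(-1.152079, -5.089889)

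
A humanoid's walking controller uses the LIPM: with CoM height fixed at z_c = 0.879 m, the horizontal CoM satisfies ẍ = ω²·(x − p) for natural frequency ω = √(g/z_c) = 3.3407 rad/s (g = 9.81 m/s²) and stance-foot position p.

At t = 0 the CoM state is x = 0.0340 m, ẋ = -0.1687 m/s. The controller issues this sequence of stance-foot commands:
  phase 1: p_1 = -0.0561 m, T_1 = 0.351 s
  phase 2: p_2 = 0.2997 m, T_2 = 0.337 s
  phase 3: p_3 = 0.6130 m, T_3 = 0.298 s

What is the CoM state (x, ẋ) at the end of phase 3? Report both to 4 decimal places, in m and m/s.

phase 1: p=-0.0561, T=0.351, ωT=1.172586, cosh=1.769950, sinh=1.460385; start (x,ẋ)=(0.034000, -0.168700) → end (x,ẋ)=(0.029625, 0.140981)
phase 2: p=0.2997, T=0.337, ωT=1.125816, cosh=1.703559, sinh=1.379172; start (x,ẋ)=(0.029625, 0.140981) → end (x,ẋ)=(-0.102186, -1.004172)
phase 3: p=0.6130, T=0.298, ωT=0.995529, cosh=1.537841, sinh=1.168313; start (x,ẋ)=(-0.102186, -1.004172) → end (x,ẋ)=(-0.838022, -4.335615)

x = -0.8380, ẋ = -4.3356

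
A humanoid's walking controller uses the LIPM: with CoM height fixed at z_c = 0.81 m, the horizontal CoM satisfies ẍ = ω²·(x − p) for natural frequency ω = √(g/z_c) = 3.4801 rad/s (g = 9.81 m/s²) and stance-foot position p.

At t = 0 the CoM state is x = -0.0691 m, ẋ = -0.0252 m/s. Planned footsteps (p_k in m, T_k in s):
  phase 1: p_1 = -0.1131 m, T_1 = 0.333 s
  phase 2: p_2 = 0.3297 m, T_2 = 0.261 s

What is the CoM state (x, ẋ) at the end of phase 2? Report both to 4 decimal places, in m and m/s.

phase 1: p=-0.1131, T=0.333, ωT=1.158873, cosh=1.750090, sinh=1.436251; start (x,ẋ)=(-0.069100, -0.025200) → end (x,ẋ)=(-0.046496, 0.175823)
phase 2: p=0.3297, T=0.261, ωT=0.908306, cosh=1.441662, sinh=1.038456; start (x,ẋ)=(-0.046496, 0.175823) → end (x,ẋ)=(-0.160183, -1.106069)

x = -0.1602, ẋ = -1.1061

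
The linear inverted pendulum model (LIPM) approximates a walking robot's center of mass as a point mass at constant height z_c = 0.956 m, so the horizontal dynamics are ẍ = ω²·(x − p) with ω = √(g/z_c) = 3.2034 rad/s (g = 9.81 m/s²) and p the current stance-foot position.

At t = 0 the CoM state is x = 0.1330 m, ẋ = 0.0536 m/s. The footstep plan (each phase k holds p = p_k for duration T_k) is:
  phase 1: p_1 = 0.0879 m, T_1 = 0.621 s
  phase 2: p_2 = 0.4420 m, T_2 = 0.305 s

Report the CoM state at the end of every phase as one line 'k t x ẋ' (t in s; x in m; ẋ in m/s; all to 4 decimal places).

phase 1: p=0.0879, T=0.621, ωT=1.989311, cosh=3.723644, sinh=3.586854; start (x,ẋ)=(0.133000, 0.053600) → end (x,ẋ)=(0.315852, 0.717792)
phase 2: p=0.4420, T=0.305, ωT=0.977037, cosh=1.516499, sinh=1.140074; start (x,ẋ)=(0.315852, 0.717792) → end (x,ẋ)=(0.506156, 0.627826)

1 0.6210 0.3159 0.7178
2 0.9260 0.5062 0.6278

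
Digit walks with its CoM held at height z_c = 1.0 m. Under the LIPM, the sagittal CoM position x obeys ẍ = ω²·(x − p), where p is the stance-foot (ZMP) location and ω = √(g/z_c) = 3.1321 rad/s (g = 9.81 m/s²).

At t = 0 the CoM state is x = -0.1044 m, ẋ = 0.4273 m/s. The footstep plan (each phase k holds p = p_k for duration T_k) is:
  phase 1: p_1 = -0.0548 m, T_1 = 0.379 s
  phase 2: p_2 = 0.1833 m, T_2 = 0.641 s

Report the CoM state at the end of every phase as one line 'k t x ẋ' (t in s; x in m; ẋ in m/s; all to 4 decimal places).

phase 1: p=-0.0548, T=0.379, ωT=1.187066, cosh=1.791283, sinh=1.486168; start (x,ẋ)=(-0.104400, 0.427300) → end (x,ẋ)=(0.059104, 0.534536)
phase 2: p=0.1833, T=0.641, ωT=2.007676, cosh=3.790147, sinh=3.655847; start (x,ẋ)=(0.059104, 0.534536) → end (x,ẋ)=(0.336501, 0.603870)

1 0.3790 0.0591 0.5345
2 1.0200 0.3365 0.6039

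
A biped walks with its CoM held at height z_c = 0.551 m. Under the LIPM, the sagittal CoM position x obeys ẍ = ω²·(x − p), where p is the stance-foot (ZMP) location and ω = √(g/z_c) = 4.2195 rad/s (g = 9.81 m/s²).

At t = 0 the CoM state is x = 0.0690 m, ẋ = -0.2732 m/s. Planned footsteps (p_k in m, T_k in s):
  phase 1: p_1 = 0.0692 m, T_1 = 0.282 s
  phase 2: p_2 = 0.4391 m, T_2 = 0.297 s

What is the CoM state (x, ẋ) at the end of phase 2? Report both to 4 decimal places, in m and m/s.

phase 1: p=0.0692, T=0.282, ωT=1.189899, cosh=1.795501, sinh=1.491249; start (x,ẋ)=(0.069000, -0.273200) → end (x,ẋ)=(-0.027713, -0.491789)
phase 2: p=0.4391, T=0.297, ωT=1.253192, cosh=1.893546, sinh=1.607954; start (x,ẋ)=(-0.027713, -0.491789) → end (x,ẋ)=(-0.632241, -4.098441)

x = -0.6322, ẋ = -4.0984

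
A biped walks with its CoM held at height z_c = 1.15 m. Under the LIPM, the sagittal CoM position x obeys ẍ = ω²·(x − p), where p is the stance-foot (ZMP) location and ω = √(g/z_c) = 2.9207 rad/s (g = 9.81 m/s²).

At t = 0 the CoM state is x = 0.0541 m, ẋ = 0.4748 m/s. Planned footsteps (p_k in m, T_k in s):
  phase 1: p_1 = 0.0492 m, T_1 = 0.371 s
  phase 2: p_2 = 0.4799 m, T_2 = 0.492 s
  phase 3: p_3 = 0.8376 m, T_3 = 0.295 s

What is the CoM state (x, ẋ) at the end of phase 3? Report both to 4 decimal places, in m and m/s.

x = 0.6341, ẋ = -0.0110

phase 1: p=0.0492, T=0.371, ωT=1.083580, cosh=1.646811, sinh=1.308429; start (x,ẋ)=(0.054100, 0.474800) → end (x,ẋ)=(0.269972, 0.800631)
phase 2: p=0.4799, T=0.492, ωT=1.436984, cosh=2.222815, sinh=1.985172; start (x,ẋ)=(0.269972, 0.800631) → end (x,ẋ)=(0.557451, 0.562476)
phase 3: p=0.8376, T=0.295, ωT=0.861606, cosh=1.394721, sinh=0.972239; start (x,ẋ)=(0.557451, 0.562476) → end (x,ẋ)=(0.634107, -0.011017)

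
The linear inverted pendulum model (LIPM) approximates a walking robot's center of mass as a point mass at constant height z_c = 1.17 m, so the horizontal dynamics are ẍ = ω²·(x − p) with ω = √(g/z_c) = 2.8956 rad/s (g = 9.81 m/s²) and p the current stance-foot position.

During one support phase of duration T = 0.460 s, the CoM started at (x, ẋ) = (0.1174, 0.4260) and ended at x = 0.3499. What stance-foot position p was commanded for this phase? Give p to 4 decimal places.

p = 0.1435

ωT = 2.8956·0.460 = 1.331976; cosh(ωT) = 2.026239, sinh(ωT) = 1.762283
x(T) = p + (x₀−p)·cosh(ωT) + (ẋ₀/ω)·sinh(ωT) ⇒ p·(1 − cosh) = x(T) − x₀·cosh − (ẋ₀/ω)·sinh
numerator   = 0.3499 − (0.1174)·2.026239 − (0.4260/2.8956)·1.762283 = -0.147247
denominator = 1 − 2.026239 = -1.026239
p = -0.147247 / -1.026239 = 0.1435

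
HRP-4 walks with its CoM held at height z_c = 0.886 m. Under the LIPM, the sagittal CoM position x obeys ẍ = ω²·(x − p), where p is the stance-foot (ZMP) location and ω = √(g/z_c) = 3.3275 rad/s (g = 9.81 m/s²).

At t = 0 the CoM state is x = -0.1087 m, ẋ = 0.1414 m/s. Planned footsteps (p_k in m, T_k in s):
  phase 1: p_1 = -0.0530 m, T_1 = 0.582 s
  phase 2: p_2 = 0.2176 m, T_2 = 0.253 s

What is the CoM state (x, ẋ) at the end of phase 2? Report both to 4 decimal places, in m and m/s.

x = -0.2640, ẋ = -1.1942

phase 1: p=-0.0530, T=0.582, ωT=1.936605, cosh=3.539679, sinh=3.395487; start (x,ẋ)=(-0.108700, 0.141400) → end (x,ẋ)=(-0.105871, -0.128815)
phase 2: p=0.2176, T=0.253, ωT=0.841858, cosh=1.375791, sinh=0.944882; start (x,ẋ)=(-0.105871, -0.128815) → end (x,ẋ)=(-0.264007, -1.194246)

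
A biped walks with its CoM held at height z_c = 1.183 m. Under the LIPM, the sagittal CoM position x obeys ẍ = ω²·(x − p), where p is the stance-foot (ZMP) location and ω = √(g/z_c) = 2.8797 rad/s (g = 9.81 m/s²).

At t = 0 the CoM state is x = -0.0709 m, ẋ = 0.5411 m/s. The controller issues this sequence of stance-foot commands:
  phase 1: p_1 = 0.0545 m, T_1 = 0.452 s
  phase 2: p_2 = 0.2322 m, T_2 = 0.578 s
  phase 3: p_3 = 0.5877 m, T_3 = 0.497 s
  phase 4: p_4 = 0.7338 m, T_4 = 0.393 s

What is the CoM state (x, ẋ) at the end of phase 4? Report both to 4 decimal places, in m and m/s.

x = -0.0557, ẋ = -2.0478

phase 1: p=0.0545, T=0.452, ωT=1.301624, cosh=1.973676, sinh=1.701586; start (x,ẋ)=(-0.070900, 0.541100) → end (x,ẋ)=(0.126732, 0.453489)
phase 2: p=0.2322, T=0.578, ωT=1.664467, cosh=2.736073, sinh=2.546782; start (x,ẋ)=(0.126732, 0.453489) → end (x,ẋ)=(0.344692, 0.467277)
phase 3: p=0.5877, T=0.497, ωT=1.431211, cosh=2.211391, sinh=1.972371; start (x,ẋ)=(0.344692, 0.467277) → end (x,ẋ)=(0.370364, -0.346911)
phase 4: p=0.7338, T=0.393, ωT=1.131722, cosh=1.711735, sinh=1.389257; start (x,ẋ)=(0.370364, -0.346911) → end (x,ẋ)=(-0.055667, -2.047798)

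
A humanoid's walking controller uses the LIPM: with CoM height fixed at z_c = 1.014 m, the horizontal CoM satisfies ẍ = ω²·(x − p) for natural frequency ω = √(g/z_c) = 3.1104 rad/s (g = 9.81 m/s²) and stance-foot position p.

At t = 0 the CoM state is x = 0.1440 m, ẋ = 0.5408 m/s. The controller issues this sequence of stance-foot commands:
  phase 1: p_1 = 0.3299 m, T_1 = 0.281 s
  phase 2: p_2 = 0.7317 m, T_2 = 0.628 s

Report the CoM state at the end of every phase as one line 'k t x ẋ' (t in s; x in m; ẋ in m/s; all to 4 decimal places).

1 0.2810 0.2404 0.1886
2 0.9090 -0.8259 -4.6013

phase 1: p=0.3299, T=0.281, ωT=0.874022, cosh=1.406901, sinh=0.989631; start (x,ẋ)=(0.144000, 0.540800) → end (x,ẋ)=(0.240423, 0.188624)
phase 2: p=0.7317, T=0.628, ωT=1.953331, cosh=3.596971, sinh=3.455170; start (x,ẋ)=(0.240423, 0.188624) → end (x,ẋ)=(-0.825878, -4.601263)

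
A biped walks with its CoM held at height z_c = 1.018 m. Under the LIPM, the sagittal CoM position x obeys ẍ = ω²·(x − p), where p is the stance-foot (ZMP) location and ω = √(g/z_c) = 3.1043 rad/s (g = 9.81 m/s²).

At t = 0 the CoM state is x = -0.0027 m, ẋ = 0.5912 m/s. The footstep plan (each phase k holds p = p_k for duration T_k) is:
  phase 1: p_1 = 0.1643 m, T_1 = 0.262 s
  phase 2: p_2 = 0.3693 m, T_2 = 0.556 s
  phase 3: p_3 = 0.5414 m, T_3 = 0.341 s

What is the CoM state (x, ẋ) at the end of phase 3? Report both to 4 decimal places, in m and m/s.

x = -0.9793, ẋ = -4.4657

phase 1: p=0.1643, T=0.262, ωT=0.813327, cosh=1.349389, sinh=0.906009; start (x,ẋ)=(-0.002700, 0.591200) → end (x,ẋ)=(0.111497, 0.328068)
phase 2: p=0.3693, T=0.556, ωT=1.725991, cosh=2.898041, sinh=2.720044; start (x,ẋ)=(0.111497, 0.328068) → end (x,ẋ)=(-0.090364, -1.226090)
phase 3: p=0.5414, T=0.341, ωT=1.058566, cosh=1.614594, sinh=1.267641; start (x,ẋ)=(-0.090364, -1.226090) → end (x,ẋ)=(-0.979316, -4.465716)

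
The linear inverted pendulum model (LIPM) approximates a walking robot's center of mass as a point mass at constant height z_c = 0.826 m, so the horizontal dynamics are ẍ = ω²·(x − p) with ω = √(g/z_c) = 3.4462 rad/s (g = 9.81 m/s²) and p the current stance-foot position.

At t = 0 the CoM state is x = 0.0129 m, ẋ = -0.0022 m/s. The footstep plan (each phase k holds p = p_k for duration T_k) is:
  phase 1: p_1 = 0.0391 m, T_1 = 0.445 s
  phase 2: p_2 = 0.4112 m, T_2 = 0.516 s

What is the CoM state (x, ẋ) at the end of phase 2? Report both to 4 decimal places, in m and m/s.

phase 1: p=0.0391, T=0.445, ωT=1.533559, cosh=2.425204, sinh=2.209438; start (x,ẋ)=(0.012900, -0.002200) → end (x,ẋ)=(-0.025851, -0.204827)
phase 2: p=0.4112, T=0.516, ωT=1.778239, cosh=3.044180, sinh=2.875244; start (x,ẋ)=(-0.025851, -0.204827) → end (x,ẋ)=(-1.090153, -4.954120)

x = -1.0902, ẋ = -4.9541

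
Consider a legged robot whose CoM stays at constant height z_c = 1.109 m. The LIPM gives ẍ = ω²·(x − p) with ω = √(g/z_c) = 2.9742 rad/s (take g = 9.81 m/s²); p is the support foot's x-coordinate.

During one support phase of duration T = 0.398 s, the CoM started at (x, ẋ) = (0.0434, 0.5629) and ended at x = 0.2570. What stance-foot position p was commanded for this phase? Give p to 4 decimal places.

ωT = 2.9742·0.398 = 1.183732; cosh(ωT) = 1.786338, sinh(ωT) = 1.480203
x(T) = p + (x₀−p)·cosh(ωT) + (ẋ₀/ω)·sinh(ωT) ⇒ p·(1 − cosh) = x(T) − x₀·cosh − (ẋ₀/ω)·sinh
numerator   = 0.2570 − (0.0434)·1.786338 − (0.5629/2.9742)·1.480203 = -0.100672
denominator = 1 − 1.786338 = -0.786338
p = -0.100672 / -0.786338 = 0.1280

p = 0.1280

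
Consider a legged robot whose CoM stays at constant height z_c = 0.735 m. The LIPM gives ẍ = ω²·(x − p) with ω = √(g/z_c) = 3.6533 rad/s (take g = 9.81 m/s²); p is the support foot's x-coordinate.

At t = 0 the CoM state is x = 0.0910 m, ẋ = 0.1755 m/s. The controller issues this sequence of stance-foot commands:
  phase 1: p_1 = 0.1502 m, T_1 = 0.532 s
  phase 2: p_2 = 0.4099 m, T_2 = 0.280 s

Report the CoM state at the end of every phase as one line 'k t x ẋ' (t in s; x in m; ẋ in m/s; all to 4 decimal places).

phase 1: p=0.1502, T=0.532, ωT=1.943556, cosh=3.563366, sinh=3.420172; start (x,ẋ)=(0.091000, 0.175500) → end (x,ẋ)=(0.103550, -0.114328)
phase 2: p=0.4099, T=0.280, ωT=1.022924, cosh=1.570429, sinh=1.210887; start (x,ẋ)=(0.103550, -0.114328) → end (x,ẋ)=(-0.109096, -1.534757)

1 0.5320 0.1035 -0.1143
2 0.8120 -0.1091 -1.5348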